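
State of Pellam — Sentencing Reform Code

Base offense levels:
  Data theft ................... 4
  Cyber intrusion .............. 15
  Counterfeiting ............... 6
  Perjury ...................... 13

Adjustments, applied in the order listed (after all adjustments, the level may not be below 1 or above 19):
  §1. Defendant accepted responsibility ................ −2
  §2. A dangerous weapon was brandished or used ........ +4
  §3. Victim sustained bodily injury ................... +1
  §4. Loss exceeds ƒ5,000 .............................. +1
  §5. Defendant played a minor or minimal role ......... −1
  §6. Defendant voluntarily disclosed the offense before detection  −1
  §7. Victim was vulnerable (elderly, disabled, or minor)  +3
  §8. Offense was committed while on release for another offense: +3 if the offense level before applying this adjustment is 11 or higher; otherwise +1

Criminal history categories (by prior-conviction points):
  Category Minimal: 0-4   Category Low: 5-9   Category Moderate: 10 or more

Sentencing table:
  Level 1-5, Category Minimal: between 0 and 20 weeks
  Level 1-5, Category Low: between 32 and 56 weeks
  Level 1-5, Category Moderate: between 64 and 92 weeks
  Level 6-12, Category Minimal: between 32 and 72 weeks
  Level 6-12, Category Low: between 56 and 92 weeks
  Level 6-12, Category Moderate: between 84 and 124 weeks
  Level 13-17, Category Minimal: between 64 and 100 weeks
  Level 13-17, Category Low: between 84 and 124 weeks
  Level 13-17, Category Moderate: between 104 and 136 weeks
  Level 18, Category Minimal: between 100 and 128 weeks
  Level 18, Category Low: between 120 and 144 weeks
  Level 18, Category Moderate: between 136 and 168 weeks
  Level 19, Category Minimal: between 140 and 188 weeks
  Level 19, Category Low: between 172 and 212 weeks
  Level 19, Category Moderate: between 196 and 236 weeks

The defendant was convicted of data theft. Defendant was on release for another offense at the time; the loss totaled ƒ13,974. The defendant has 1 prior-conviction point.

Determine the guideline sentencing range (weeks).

Base offense level for data theft: 4.
§1 does not apply.
§2 does not apply.
§3 does not apply.
§4 applies: 4 + 1 = 5.
§5 does not apply.
§6 does not apply.
§8 applies (level before this adjustment is 5 < 11, so +1): 5 + 1 = 6.
Final offense level: 6.
Criminal history: 1 prior point → Category Minimal (0-4).
Level 6 falls in the 6-12 band.
Grid: Level 6-12 × Category Minimal = 32-72 weeks.

32-72 weeks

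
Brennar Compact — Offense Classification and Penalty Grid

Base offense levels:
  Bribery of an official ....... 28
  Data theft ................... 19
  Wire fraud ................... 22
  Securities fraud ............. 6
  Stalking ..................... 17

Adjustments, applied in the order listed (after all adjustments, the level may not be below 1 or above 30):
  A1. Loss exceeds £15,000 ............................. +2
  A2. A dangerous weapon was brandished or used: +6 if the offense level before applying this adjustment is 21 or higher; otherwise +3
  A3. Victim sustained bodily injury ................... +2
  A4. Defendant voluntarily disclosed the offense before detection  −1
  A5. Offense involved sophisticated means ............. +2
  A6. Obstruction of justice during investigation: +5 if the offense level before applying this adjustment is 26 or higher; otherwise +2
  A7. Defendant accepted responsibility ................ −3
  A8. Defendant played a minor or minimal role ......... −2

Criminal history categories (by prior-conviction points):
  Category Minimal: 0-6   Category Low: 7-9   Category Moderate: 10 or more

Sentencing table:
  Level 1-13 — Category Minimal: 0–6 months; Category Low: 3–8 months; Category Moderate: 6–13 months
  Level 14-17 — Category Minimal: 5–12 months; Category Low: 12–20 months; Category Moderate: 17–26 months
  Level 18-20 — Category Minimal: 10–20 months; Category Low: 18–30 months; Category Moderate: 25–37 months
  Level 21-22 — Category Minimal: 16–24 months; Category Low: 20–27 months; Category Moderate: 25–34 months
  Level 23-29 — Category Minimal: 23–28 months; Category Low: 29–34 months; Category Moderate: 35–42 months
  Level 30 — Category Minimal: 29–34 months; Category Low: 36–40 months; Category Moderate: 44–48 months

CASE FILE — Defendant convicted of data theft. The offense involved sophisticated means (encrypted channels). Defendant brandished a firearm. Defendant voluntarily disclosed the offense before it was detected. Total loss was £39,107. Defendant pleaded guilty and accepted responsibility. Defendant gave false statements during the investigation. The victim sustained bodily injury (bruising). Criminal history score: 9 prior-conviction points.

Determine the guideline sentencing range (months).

36-40 months

Base offense level for data theft: 19.
A1 applies: 19 + 2 = 21.
A2 applies (level before this adjustment is 21 ≥ 21, so +6): 21 + 6 = 27.
A3 applies: 27 + 2 = 29.
A4 applies: 29 − 1 = 28.
A5 applies: 28 + 2 = 30.
A6 applies (level before this adjustment is 30 ≥ 26, so +5): 30 + 5 = 35.
A7 applies: 35 − 3 = 32.
A8 does not apply.
Level 32 exceeds the maximum of 30; capped at 30.
Final offense level: 30.
Criminal history: 9 prior points → Category Low (7-9).
Level 30 falls in the 30 band.
Grid: Level 30 × Category Low = 36-40 months.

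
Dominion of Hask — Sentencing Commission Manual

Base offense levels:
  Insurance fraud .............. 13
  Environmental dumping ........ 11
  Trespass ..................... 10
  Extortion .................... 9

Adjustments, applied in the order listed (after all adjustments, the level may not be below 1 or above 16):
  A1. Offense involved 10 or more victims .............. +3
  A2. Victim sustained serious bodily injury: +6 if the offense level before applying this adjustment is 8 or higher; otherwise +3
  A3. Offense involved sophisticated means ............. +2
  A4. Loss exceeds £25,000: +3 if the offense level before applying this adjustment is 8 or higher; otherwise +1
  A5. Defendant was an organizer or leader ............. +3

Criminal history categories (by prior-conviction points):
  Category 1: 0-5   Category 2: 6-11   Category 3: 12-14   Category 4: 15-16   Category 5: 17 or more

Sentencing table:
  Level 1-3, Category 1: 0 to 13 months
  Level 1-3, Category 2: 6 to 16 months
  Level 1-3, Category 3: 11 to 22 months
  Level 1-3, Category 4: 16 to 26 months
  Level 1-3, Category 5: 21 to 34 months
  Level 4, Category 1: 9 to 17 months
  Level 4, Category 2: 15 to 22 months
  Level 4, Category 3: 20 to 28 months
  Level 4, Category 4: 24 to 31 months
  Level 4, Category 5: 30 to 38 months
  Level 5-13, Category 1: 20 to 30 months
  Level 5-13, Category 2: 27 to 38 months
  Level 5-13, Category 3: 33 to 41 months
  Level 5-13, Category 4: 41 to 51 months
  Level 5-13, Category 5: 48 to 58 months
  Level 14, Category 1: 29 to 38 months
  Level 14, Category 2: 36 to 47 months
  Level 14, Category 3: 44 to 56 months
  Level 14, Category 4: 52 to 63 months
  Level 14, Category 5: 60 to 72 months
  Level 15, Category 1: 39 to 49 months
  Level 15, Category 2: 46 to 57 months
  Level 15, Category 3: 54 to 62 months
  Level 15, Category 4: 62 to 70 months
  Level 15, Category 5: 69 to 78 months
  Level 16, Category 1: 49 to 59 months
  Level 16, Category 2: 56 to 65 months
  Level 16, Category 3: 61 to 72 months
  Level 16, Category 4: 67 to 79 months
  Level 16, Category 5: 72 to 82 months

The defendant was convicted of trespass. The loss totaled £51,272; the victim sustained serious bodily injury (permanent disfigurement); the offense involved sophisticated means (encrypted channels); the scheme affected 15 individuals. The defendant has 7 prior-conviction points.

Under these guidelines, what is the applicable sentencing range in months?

56-65 months

Base offense level for trespass: 10.
A1 applies: 10 + 3 = 13.
A2 applies (level before this adjustment is 13 ≥ 8, so +6): 13 + 6 = 19.
A3 applies: 19 + 2 = 21.
A4 applies (level before this adjustment is 21 ≥ 8, so +3): 21 + 3 = 24.
A5 does not apply.
Level 24 exceeds the maximum of 16; capped at 16.
Final offense level: 16.
Criminal history: 7 prior points → Category 2 (6-11).
Level 16 falls in the 16 band.
Grid: Level 16 × Category 2 = 56-65 months.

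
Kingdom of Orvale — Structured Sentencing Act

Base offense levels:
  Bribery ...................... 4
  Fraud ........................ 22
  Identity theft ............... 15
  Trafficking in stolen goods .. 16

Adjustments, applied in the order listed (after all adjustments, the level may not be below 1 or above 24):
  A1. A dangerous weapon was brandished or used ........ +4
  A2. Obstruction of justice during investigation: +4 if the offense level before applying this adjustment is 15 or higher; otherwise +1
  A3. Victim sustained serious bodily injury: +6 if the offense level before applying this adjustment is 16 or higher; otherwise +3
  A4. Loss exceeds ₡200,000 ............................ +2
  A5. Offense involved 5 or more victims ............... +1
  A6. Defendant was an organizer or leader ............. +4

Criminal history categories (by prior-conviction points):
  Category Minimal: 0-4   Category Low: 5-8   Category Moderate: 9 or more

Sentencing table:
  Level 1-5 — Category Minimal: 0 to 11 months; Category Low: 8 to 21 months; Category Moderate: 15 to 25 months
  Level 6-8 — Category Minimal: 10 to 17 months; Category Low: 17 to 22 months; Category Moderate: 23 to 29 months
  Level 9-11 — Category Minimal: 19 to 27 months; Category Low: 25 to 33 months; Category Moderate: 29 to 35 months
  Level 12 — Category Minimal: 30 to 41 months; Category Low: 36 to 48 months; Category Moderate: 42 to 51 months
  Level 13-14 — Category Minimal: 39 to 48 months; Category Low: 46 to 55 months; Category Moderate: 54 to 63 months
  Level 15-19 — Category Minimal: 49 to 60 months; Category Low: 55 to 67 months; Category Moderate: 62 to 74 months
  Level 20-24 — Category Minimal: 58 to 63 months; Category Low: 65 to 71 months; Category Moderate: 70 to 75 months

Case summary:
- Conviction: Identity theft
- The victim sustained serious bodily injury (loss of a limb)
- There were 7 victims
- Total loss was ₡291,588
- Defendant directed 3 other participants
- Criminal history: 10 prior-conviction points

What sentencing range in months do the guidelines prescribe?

70-75 months

Base offense level for identity theft: 15.
A3 applies (level before this adjustment is 15 < 16, so +3): 15 + 3 = 18.
A4 applies: 18 + 2 = 20.
A5 applies: 20 + 1 = 21.
A6 applies: 21 + 4 = 25.
Level 25 exceeds the maximum of 24; capped at 24.
Final offense level: 24.
Criminal history: 10 prior points → Category Moderate (9+).
Level 24 falls in the 20-24 band.
Grid: Level 20-24 × Category Moderate = 70-75 months.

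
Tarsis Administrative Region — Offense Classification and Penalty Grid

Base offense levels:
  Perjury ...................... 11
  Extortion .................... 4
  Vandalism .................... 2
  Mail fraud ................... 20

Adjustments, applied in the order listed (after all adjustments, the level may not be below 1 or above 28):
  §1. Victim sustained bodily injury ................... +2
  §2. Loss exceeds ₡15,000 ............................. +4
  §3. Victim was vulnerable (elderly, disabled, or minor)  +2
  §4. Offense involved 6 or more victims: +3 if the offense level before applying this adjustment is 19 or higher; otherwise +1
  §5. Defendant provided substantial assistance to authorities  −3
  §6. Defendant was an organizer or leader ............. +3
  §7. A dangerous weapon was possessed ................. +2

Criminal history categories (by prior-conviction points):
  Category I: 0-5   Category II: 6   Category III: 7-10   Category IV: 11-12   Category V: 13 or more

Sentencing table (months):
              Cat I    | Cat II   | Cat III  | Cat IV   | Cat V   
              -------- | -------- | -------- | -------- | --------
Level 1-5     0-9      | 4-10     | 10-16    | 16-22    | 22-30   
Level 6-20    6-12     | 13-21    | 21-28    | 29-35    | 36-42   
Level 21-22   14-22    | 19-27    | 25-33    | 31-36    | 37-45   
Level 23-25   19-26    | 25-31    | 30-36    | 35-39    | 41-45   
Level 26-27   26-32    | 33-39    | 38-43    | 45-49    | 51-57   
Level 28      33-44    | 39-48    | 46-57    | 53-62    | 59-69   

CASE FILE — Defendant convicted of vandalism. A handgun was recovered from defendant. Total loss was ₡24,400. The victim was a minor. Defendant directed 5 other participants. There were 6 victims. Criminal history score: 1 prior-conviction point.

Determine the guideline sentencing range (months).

6-12 months

Base offense level for vandalism: 2.
§2 applies: 2 + 4 = 6.
§3 applies: 6 + 2 = 8.
§4 applies (level before this adjustment is 8 < 19, so +1): 8 + 1 = 9.
§5 does not apply.
§6 applies: 9 + 3 = 12.
§7 applies: 12 + 2 = 14.
Final offense level: 14.
Criminal history: 1 prior point → Category I (0-5).
Level 14 falls in the 6-20 band.
Grid: Level 6-20 × Category I = 6-12 months.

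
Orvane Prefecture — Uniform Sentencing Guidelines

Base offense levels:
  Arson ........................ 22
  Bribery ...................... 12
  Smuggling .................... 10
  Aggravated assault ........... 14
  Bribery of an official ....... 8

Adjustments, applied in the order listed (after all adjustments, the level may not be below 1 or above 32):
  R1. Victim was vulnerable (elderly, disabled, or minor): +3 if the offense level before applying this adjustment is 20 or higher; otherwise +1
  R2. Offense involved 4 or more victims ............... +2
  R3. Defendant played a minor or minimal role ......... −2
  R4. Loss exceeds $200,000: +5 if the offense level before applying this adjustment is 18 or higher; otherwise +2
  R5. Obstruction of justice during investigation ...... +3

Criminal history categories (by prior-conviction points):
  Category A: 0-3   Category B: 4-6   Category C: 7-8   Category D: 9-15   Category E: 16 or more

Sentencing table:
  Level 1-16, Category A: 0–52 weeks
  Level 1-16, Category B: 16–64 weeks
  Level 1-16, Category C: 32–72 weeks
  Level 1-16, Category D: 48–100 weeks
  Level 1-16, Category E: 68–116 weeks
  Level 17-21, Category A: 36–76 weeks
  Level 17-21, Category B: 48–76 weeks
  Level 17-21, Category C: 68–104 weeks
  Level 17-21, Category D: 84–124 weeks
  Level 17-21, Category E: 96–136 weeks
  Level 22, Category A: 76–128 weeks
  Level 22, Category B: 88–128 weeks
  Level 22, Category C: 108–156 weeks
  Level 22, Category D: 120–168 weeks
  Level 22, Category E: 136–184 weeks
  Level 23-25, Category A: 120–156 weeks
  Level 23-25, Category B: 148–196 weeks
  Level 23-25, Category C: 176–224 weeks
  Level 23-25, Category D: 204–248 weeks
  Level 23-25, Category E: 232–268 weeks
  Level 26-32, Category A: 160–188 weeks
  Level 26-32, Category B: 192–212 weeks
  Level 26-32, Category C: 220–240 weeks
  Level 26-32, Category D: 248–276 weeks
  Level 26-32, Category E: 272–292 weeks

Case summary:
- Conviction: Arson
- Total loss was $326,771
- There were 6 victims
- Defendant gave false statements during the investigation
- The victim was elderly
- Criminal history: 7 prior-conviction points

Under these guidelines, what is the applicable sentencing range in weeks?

Base offense level for arson: 22.
R1 applies (level before this adjustment is 22 ≥ 20, so +3): 22 + 3 = 25.
R2 applies: 25 + 2 = 27.
R3 does not apply.
R4 applies (level before this adjustment is 27 ≥ 18, so +5): 27 + 5 = 32.
R5 applies: 32 + 3 = 35.
Level 35 exceeds the maximum of 32; capped at 32.
Final offense level: 32.
Criminal history: 7 prior points → Category C (7-8).
Level 32 falls in the 26-32 band.
Grid: Level 26-32 × Category C = 220-240 weeks.

220-240 weeks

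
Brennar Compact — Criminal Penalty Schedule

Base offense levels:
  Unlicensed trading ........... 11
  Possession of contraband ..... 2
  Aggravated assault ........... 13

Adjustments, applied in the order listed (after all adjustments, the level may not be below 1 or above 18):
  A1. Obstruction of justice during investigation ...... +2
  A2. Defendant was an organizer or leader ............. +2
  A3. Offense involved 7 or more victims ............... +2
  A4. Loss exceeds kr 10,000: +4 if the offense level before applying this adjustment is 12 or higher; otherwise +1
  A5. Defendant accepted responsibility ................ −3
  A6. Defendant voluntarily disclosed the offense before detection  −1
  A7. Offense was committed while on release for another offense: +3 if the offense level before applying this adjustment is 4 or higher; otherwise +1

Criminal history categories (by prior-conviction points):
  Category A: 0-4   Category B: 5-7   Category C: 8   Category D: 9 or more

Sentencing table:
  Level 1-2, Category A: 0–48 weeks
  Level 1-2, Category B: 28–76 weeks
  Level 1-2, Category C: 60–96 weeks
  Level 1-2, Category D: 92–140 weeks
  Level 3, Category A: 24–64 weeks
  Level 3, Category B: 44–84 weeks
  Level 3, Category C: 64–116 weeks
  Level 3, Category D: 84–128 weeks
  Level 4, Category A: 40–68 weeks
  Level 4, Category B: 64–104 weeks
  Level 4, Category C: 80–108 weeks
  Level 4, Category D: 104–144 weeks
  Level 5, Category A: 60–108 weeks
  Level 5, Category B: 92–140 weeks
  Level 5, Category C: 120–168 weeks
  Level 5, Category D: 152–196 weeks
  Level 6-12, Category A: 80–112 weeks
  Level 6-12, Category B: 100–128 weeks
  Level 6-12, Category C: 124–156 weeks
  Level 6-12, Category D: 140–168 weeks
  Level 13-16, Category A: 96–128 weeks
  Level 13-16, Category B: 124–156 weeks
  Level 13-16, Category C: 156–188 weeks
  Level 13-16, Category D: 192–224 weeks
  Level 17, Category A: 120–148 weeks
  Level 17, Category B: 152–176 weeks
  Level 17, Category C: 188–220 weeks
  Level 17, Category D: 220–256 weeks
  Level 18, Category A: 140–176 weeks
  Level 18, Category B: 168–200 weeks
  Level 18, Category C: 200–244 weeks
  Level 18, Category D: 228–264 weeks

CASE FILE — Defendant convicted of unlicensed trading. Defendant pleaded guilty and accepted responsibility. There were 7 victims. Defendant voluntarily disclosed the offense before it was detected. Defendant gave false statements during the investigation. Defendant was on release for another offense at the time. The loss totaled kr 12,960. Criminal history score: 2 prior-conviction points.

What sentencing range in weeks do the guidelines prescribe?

140-176 weeks

Base offense level for unlicensed trading: 11.
A1 applies: 11 + 2 = 13.
A3 applies: 13 + 2 = 15.
A4 applies (level before this adjustment is 15 ≥ 12, so +4): 15 + 4 = 19.
A5 applies: 19 − 3 = 16.
A6 applies: 16 − 1 = 15.
A7 applies (level before this adjustment is 15 ≥ 4, so +3): 15 + 3 = 18.
Final offense level: 18.
Criminal history: 2 prior points → Category A (0-4).
Level 18 falls in the 18 band.
Grid: Level 18 × Category A = 140-176 weeks.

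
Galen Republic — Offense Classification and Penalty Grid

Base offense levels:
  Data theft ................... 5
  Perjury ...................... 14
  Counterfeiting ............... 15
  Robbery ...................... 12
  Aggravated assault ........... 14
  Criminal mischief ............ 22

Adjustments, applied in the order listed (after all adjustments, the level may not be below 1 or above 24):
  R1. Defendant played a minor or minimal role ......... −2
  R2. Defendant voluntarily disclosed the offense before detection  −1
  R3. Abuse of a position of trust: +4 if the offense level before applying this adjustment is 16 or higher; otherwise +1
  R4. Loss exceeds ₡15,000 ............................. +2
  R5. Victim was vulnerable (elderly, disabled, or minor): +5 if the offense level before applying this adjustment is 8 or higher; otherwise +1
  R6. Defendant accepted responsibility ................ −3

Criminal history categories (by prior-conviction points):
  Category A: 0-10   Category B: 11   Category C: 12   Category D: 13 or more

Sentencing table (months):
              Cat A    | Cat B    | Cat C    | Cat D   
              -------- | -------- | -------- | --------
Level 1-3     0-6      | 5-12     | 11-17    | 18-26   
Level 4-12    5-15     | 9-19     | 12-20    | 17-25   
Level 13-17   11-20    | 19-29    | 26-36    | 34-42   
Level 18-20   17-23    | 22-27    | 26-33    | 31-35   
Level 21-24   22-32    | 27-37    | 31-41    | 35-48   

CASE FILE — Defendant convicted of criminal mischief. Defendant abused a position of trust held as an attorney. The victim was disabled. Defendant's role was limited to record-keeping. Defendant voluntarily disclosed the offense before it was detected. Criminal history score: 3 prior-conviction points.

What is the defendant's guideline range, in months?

Base offense level for criminal mischief: 22.
R1 applies: 22 − 2 = 20.
R2 applies: 20 − 1 = 19.
R3 applies (level before this adjustment is 19 ≥ 16, so +4): 19 + 4 = 23.
R4 does not apply.
R5 applies (level before this adjustment is 23 ≥ 8, so +5): 23 + 5 = 28.
Level 28 exceeds the maximum of 24; capped at 24.
Final offense level: 24.
Criminal history: 3 prior points → Category A (0-10).
Level 24 falls in the 21-24 band.
Grid: Level 21-24 × Category A = 22-32 months.

22-32 months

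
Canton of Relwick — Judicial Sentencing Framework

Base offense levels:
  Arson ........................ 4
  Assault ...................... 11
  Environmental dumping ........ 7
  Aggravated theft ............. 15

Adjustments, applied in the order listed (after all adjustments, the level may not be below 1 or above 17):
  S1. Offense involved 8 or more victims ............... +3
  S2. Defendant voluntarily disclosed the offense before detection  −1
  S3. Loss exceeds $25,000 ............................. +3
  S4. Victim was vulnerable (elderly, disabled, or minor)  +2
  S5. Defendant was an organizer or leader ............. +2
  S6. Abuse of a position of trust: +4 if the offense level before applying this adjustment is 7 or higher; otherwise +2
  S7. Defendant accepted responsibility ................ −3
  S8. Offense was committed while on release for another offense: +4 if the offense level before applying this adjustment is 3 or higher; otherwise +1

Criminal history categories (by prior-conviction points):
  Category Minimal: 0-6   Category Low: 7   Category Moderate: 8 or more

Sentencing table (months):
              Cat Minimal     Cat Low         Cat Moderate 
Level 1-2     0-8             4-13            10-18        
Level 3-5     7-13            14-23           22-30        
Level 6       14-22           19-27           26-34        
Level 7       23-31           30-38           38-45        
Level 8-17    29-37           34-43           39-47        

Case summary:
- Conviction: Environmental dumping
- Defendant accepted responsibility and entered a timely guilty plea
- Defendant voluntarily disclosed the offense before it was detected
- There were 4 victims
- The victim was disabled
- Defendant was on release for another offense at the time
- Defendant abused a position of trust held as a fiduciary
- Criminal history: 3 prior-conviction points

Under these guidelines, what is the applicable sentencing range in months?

Base offense level for environmental dumping: 7.
S2 applies: 7 − 1 = 6.
S3 does not apply.
S4 applies: 6 + 2 = 8.
S5 does not apply.
S6 applies (level before this adjustment is 8 ≥ 7, so +4): 8 + 4 = 12.
S7 applies: 12 − 3 = 9.
S8 applies (level before this adjustment is 9 ≥ 3, so +4): 9 + 4 = 13.
Final offense level: 13.
Criminal history: 3 prior points → Category Minimal (0-6).
Level 13 falls in the 8-17 band.
Grid: Level 8-17 × Category Minimal = 29-37 months.

29-37 months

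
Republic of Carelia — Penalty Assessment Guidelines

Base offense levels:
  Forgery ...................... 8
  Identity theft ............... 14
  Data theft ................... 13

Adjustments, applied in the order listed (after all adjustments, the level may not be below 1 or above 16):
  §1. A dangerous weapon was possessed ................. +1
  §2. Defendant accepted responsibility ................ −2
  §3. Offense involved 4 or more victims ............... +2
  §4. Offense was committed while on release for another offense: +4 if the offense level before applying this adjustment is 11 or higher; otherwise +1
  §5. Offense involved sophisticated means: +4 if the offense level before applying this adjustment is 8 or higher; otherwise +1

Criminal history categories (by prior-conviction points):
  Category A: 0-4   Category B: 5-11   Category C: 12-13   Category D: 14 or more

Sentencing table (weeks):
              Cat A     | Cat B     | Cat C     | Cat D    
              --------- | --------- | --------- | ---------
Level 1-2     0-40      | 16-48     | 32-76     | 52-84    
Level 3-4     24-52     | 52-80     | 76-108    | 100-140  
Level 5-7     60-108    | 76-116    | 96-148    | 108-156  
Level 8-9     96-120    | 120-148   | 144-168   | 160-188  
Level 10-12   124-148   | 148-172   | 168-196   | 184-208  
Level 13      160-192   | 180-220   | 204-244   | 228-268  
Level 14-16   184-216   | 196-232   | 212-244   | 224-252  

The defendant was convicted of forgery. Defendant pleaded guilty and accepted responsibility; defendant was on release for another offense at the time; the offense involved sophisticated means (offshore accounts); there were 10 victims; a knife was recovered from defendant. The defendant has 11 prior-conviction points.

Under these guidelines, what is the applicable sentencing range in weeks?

196-232 weeks

Base offense level for forgery: 8.
§1 applies: 8 + 1 = 9.
§2 applies: 9 − 2 = 7.
§3 applies: 7 + 2 = 9.
§4 applies (level before this adjustment is 9 < 11, so +1): 9 + 1 = 10.
§5 applies (level before this adjustment is 10 ≥ 8, so +4): 10 + 4 = 14.
Final offense level: 14.
Criminal history: 11 prior points → Category B (5-11).
Level 14 falls in the 14-16 band.
Grid: Level 14-16 × Category B = 196-232 weeks.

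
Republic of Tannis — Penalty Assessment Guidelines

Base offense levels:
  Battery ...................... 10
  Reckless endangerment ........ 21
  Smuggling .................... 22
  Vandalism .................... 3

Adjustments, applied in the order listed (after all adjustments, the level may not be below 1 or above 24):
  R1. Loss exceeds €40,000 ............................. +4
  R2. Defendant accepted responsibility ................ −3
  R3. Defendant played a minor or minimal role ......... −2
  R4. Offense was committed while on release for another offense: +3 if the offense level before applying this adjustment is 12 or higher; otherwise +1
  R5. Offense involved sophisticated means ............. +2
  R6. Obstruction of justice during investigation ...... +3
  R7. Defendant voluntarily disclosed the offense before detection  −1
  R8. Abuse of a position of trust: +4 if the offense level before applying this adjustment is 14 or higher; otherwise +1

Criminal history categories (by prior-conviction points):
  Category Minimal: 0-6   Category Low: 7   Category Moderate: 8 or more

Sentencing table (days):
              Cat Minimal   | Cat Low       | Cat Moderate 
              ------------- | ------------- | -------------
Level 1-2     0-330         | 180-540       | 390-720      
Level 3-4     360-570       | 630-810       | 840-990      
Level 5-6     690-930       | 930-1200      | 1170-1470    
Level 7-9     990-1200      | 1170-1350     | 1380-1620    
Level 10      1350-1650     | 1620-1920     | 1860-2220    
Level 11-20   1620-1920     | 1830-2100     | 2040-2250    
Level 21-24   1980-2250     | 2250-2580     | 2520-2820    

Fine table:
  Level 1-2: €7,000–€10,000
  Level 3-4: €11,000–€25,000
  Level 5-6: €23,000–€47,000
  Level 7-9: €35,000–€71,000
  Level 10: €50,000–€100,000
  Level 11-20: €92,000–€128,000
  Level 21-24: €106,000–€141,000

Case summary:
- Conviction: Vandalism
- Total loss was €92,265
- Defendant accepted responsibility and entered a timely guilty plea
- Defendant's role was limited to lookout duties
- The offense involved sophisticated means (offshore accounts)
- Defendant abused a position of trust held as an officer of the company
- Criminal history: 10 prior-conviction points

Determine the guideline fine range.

€23,000–€47,000

Base offense level for vandalism: 3.
R1 applies: 3 + 4 = 7.
R2 applies: 7 − 3 = 4.
R3 applies: 4 − 2 = 2.
R5 applies: 2 + 2 = 4.
R6 does not apply.
R8 applies (level before this adjustment is 4 < 14, so +1): 4 + 1 = 5.
Final offense level: 5.
Level 5 falls in the 5-6 band.
Fine table: Level 5-6 → €23,000–€47,000.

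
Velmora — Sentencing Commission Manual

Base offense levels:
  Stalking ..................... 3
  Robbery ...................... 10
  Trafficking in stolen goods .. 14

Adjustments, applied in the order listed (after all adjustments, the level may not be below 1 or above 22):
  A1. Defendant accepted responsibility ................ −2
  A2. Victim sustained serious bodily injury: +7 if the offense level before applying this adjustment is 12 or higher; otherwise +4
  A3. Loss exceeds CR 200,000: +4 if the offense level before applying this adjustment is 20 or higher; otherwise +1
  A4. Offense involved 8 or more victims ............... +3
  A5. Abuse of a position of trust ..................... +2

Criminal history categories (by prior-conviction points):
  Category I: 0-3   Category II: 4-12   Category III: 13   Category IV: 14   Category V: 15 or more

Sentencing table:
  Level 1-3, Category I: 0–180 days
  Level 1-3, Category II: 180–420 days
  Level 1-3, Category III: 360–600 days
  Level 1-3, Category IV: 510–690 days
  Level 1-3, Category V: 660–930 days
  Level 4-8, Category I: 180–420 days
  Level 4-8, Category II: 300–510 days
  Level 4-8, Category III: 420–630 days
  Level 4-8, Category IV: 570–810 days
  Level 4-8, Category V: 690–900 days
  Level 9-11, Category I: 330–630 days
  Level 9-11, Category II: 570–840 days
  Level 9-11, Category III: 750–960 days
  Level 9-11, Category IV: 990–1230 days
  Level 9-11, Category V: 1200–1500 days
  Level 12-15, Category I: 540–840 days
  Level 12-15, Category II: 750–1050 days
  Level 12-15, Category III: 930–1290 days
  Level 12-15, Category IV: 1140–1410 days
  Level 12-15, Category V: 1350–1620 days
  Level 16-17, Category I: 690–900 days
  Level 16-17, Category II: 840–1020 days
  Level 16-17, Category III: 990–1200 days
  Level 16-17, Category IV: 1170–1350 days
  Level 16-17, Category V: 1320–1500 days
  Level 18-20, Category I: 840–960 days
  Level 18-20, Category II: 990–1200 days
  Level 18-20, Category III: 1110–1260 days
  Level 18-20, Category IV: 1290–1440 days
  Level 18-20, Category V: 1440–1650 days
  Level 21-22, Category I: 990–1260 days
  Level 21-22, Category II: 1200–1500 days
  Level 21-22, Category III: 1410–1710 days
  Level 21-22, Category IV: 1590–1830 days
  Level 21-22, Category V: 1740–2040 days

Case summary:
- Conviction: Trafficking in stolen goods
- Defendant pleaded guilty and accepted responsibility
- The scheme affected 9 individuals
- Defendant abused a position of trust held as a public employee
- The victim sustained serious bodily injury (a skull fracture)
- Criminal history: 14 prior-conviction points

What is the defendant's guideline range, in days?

1590-1830 days

Base offense level for trafficking in stolen goods: 14.
A1 applies: 14 − 2 = 12.
A2 applies (level before this adjustment is 12 ≥ 12, so +7): 12 + 7 = 19.
A4 applies: 19 + 3 = 22.
A5 applies: 22 + 2 = 24.
Level 24 exceeds the maximum of 22; capped at 22.
Final offense level: 22.
Criminal history: 14 prior points → Category IV (14).
Level 22 falls in the 21-22 band.
Grid: Level 21-22 × Category IV = 1590-1830 days.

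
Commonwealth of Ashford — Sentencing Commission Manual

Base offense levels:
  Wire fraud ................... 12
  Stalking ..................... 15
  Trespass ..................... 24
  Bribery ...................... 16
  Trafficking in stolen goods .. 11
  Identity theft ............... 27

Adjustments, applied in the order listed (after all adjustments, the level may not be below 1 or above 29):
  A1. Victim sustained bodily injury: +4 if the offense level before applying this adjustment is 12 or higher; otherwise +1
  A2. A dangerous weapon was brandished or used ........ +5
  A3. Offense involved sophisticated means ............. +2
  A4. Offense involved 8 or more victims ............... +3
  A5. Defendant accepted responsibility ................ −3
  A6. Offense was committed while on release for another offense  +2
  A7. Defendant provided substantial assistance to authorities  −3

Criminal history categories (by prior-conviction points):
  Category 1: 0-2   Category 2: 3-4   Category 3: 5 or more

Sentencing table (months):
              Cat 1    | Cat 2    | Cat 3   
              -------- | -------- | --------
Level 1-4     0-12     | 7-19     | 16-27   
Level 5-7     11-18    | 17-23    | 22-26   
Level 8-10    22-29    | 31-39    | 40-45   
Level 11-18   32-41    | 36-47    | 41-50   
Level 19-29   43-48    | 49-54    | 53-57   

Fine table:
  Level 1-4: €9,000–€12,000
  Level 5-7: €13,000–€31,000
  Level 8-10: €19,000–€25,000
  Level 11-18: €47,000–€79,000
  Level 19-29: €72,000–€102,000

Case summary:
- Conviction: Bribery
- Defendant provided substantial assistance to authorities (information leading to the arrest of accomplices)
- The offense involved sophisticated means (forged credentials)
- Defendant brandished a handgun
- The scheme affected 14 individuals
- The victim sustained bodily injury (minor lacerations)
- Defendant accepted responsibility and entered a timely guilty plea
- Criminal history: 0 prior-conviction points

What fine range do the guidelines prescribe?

€72,000–€102,000

Base offense level for bribery: 16.
A1 applies (level before this adjustment is 16 ≥ 12, so +4): 16 + 4 = 20.
A2 applies: 20 + 5 = 25.
A3 applies: 25 + 2 = 27.
A4 applies: 27 + 3 = 30.
A5 applies: 30 − 3 = 27.
A7 applies: 27 − 3 = 24.
Final offense level: 24.
Level 24 falls in the 19-29 band.
Fine table: Level 19-29 → €72,000–€102,000.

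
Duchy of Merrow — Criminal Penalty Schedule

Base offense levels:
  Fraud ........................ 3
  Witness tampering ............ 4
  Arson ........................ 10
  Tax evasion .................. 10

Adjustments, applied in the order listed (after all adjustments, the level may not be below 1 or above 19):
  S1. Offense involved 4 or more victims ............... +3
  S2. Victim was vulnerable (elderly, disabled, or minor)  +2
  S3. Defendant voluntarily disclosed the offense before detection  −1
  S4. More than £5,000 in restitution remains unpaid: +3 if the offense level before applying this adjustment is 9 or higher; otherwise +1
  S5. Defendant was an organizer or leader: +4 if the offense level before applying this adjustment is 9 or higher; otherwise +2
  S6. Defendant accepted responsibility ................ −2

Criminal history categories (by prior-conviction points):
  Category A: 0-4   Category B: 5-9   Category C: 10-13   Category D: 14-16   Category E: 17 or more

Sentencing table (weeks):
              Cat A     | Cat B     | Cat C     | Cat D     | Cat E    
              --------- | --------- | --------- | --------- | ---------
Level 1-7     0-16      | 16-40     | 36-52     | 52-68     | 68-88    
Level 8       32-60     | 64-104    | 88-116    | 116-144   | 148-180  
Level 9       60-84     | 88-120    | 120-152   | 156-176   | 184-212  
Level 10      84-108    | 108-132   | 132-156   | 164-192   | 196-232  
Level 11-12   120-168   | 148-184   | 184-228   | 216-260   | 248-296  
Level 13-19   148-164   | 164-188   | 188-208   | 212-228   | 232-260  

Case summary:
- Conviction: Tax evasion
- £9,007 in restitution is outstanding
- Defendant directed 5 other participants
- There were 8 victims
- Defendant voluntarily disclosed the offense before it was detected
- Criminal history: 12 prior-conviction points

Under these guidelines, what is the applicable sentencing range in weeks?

Base offense level for tax evasion: 10.
S1 applies: 10 + 3 = 13.
S2 does not apply.
S3 applies: 13 − 1 = 12.
S4 applies (level before this adjustment is 12 ≥ 9, so +3): 12 + 3 = 15.
S5 applies (level before this adjustment is 15 ≥ 9, so +4): 15 + 4 = 19.
S6 does not apply.
Final offense level: 19.
Criminal history: 12 prior points → Category C (10-13).
Level 19 falls in the 13-19 band.
Grid: Level 13-19 × Category C = 188-208 weeks.

188-208 weeks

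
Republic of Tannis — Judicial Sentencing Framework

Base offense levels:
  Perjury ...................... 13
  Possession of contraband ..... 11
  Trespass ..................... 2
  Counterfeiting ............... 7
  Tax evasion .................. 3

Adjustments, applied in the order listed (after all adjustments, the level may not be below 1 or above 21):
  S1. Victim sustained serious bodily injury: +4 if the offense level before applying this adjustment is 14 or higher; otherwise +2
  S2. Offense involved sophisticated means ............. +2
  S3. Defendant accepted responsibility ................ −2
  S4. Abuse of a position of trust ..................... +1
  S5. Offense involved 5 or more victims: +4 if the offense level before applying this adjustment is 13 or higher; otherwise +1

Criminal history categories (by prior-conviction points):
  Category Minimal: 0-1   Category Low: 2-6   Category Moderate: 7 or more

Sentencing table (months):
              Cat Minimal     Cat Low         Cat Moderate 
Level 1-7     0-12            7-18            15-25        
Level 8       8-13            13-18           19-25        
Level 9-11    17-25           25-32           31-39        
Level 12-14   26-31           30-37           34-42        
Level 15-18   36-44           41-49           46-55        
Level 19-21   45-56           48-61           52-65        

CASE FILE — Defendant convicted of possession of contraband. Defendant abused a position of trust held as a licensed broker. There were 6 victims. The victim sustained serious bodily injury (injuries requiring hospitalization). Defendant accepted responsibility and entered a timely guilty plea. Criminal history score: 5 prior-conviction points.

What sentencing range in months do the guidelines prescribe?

Base offense level for possession of contraband: 11.
S1 applies (level before this adjustment is 11 < 14, so +2): 11 + 2 = 13.
S3 applies: 13 − 2 = 11.
S4 applies: 11 + 1 = 12.
S5 applies (level before this adjustment is 12 < 13, so +1): 12 + 1 = 13.
Final offense level: 13.
Criminal history: 5 prior points → Category Low (2-6).
Level 13 falls in the 12-14 band.
Grid: Level 12-14 × Category Low = 30-37 months.

30-37 months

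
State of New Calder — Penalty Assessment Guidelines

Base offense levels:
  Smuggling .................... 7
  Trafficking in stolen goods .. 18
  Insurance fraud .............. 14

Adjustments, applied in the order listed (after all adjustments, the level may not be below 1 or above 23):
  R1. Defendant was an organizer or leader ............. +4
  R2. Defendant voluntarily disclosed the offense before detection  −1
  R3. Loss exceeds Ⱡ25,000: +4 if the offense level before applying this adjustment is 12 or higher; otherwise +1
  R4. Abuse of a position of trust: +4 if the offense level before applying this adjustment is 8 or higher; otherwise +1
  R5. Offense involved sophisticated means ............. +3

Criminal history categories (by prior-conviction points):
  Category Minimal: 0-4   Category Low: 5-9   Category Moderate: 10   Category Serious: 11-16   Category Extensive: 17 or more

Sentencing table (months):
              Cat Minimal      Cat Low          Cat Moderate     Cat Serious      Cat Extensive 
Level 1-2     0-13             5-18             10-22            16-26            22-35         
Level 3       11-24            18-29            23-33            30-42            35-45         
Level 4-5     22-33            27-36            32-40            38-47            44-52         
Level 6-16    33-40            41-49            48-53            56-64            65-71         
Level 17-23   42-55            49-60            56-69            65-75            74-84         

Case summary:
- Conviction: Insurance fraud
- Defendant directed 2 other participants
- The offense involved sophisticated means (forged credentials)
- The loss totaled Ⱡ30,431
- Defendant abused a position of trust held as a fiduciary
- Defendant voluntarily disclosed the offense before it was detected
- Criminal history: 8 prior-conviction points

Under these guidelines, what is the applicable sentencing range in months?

49-60 months

Base offense level for insurance fraud: 14.
R1 applies: 14 + 4 = 18.
R2 applies: 18 − 1 = 17.
R3 applies (level before this adjustment is 17 ≥ 12, so +4): 17 + 4 = 21.
R4 applies (level before this adjustment is 21 ≥ 8, so +4): 21 + 4 = 25.
R5 applies: 25 + 3 = 28.
Level 28 exceeds the maximum of 23; capped at 23.
Final offense level: 23.
Criminal history: 8 prior points → Category Low (5-9).
Level 23 falls in the 17-23 band.
Grid: Level 17-23 × Category Low = 49-60 months.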